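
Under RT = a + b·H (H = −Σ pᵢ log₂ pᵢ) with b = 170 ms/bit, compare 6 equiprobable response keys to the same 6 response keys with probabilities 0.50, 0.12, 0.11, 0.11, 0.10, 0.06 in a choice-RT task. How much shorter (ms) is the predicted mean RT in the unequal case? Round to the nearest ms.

Equiprobable entropy H₀ = log₂ 6 = 2.5850 bits.
Skewed entropy H = −Σ pᵢ log₂ pᵢ = 2.1434 bits.
ΔRT = b·(H₀ − H) = 170 × 0.4416 = 75.07 ms.

75 ms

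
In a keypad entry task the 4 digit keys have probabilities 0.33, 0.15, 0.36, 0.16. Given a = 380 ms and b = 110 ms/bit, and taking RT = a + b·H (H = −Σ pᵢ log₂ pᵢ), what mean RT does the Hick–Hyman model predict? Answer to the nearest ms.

588 ms

Entropy contributions −pᵢ log₂ pᵢ: 0.5278, 0.4105, 0.5306, 0.4230; sum H = 1.8920 bits.
RT = a + bH = 380 + 110·1.8920 = 588.12 ms.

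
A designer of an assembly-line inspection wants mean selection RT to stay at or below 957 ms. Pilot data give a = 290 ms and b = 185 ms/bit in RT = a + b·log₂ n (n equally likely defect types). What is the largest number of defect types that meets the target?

Information budget: (957 − 290)/185 = 3.6054 bits, so n ≤ 2^3.6054 = 12.171 → at most 12.

12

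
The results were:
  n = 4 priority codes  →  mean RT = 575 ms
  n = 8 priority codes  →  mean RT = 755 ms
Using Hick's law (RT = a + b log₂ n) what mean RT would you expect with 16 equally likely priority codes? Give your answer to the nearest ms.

935 ms

RT is linear in log₂ n, so two points fix the line:
  b = (755 − 575) / (log₂ 8 − log₂ 4) = 180 / (3 − 2) = 180 ms/bit
  a = 575 − 180 × 2 = 215 ms
Then RT(16) = 215 + 180 × log₂ 16 = 215 + 180 × 4 ≈ 935.000 ms.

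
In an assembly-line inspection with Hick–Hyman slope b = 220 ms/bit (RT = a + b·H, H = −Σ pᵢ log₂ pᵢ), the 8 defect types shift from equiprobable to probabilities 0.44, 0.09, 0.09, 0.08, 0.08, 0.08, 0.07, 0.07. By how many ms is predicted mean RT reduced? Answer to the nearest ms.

The RT saving is b·ΔH. Equiprobable H₀ = log₂(8) = 3.0000 bits; with the given probabilities H = 2.5581 bits.
b·(H₀ − H) = 220 × (3.0000 − 2.5581) = 97.22 ms.

97 ms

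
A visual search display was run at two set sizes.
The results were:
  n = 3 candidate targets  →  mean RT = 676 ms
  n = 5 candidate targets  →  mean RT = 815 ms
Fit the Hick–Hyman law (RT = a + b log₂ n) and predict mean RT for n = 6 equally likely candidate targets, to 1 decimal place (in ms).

Solve the two-equation system in a and b:
  b = (815 − 676) / (log₂ 5 − log₂ 3) = 139 / (2.3219 − 1.5850) = 188.611 ms/bit
  a = 676 − 188.611 × 1.5850 = 377.058 ms
Then RT(6) = 377.058 + 188.611 × log₂ 6 = 377.058 + 188.611 × 2.5850 ≈ 864.611 ms.

864.6 ms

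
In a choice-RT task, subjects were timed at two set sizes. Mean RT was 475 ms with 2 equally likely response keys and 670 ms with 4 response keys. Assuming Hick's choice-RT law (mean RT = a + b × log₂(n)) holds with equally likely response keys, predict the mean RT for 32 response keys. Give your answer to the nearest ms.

1255 ms

Solve the two-equation system in a and b:
  b = (670 − 475) / (log₂ 4 − log₂ 2) = 195 / (2 − 1) = 195 ms/bit
  a = 475 − 195 × 1 = 280 ms
Then RT(32) = 280 + 195 × log₂ 32 = 280 + 195 × 5 ≈ 1255.000 ms.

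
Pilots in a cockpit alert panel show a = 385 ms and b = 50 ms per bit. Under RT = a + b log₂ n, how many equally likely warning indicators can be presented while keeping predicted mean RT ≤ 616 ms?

Set 385 + 50·log₂ n ≤ 616 → log₂ n ≤ (616 − 385)/50 = 4.6200.
So n ≤ 2^4.6200 = 24.590; the largest integer n is 24.

24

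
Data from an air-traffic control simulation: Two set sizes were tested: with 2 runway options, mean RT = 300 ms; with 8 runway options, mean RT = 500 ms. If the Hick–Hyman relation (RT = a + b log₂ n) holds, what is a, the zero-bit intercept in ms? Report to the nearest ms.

Slope: b = (500 − 300) / (log₂ 8 − log₂ 2) = 200/2.0000 = 100 ms/bit.
a = RT₁ − b·log₂ n₁ = 300 − 100 × 1 = 200.000 ms.

200 ms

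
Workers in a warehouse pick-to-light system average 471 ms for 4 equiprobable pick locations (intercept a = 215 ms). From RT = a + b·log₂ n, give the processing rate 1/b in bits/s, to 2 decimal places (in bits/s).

b = (471 − 215)/log₂ 4 = 256/2 = 128.000 ms per bit = 0.12800 s/bit; the reciprocal is 7.812 bits/s.

7.81 bits/s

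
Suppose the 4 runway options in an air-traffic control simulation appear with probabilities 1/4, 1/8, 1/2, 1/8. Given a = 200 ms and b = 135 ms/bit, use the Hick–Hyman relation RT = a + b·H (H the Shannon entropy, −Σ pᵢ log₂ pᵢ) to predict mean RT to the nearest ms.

Each term −pᵢ log₂ pᵢ: 0.25·2 + 0.125·3 + 0.5·1 + 0.125·3; summed, H = 1.750 bits.
Mean RT = a + bH = 200 + 135·1.750 = 436.25 ms.

436 ms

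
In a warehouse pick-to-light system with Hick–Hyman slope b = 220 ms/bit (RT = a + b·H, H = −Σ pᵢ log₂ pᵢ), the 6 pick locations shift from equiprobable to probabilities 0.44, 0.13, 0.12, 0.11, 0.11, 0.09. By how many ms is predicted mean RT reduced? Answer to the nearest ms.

66 ms

Equiprobable entropy H₀ = log₂ 6 = 2.5850 bits.
Skewed entropy H = −Σ pᵢ log₂ pᵢ = 2.2841 bits.
ΔRT = b·(H₀ − H) = 220 × 0.3009 = 66.19 ms.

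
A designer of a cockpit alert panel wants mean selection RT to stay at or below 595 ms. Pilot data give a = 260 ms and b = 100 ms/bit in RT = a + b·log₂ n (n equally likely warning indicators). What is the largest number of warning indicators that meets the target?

100·log₂ n ≤ 595 − 260 = 335, giving log₂ n ≤ 3.3500 and n ≤ 10.196. The largest whole number is 10.

10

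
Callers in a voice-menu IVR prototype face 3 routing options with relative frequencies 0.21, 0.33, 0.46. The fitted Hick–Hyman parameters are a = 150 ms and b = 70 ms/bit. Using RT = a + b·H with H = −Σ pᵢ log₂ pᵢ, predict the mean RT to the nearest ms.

256 ms

H = 0.21·log₂(1/0.21) + 0.33·log₂(1/0.33) + 0.46·log₂(1/0.46) = 1.5160 bits.
RT = 150 + 70 × 1.5160 = 256.12 ms.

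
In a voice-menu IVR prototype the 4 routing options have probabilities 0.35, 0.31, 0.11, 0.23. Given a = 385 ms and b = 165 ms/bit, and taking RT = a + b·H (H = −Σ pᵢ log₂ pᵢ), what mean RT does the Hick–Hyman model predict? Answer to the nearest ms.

Entropy contributions −pᵢ log₂ pᵢ: 0.5301, 0.5238, 0.3503, 0.4877; sum H = 1.8918 bits.
RT = a + bH = 385 + 165·1.8918 = 697.16 ms.

697 ms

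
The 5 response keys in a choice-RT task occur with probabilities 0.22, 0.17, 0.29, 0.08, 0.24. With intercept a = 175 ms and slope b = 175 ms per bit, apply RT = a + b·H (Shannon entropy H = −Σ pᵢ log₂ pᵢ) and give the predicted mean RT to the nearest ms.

563 ms

H = 0.22·log₂(1/0.22) + 0.17·log₂(1/0.17) + 0.29·log₂(1/0.29) + 0.08·log₂(1/0.08) + 0.24·log₂(1/0.24) = 2.2187 bits.
RT = 175 + 175 × 2.2187 = 563.27 ms.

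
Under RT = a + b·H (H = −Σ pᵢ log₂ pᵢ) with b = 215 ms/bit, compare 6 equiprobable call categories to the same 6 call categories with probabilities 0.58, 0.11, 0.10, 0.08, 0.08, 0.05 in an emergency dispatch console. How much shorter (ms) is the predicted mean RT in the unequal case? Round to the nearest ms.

Equiprobable entropy H₀ = log₂ 6 = 2.5850 bits.
Skewed entropy H = −Σ pᵢ log₂ pᵢ = 1.9374 bits.
ΔRT = b·(H₀ − H) = 215 × 0.6476 = 139.23 ms.

139 ms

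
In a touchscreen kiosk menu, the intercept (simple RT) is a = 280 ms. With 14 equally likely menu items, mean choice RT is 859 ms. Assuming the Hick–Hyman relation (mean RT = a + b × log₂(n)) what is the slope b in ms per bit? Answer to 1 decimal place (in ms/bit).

152.1 ms/bit

b = (859 − 280) / log₂(14) = 579 / 3.8074 = 152.074 ms/bit.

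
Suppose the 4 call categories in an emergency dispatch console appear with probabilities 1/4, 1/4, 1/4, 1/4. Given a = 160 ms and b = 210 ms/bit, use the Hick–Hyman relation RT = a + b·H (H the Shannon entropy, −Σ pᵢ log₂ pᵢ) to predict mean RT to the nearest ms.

Each term −pᵢ log₂ pᵢ: 0.25·2 + 0.25·2 + 0.25·2 + 0.25·2; summed, H = 2.000 bits.
Mean RT = a + bH = 160 + 210·2.000 = 580.00 ms.

580 ms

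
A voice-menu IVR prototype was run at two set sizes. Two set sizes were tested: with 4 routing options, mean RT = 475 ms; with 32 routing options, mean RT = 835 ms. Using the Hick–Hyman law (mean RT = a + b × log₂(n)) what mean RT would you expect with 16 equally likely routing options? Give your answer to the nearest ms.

715 ms

Solve the two-equation system in a and b:
  b = (835 − 475) / (log₂ 32 − log₂ 4) = 360 / (5 − 2) = 120 ms/bit
  a = 475 − 120 × 2 = 235 ms
Then RT(16) = 235 + 120 × log₂ 16 = 235 + 120 × 4 ≈ 715.000 ms.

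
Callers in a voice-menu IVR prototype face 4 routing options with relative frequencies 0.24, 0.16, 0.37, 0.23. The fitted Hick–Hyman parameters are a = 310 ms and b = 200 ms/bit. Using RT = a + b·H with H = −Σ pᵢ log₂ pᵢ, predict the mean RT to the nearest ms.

Entropy contributions −pᵢ log₂ pᵢ: 0.4941, 0.4230, 0.5307, 0.4877; sum H = 1.9355 bits.
RT = a + bH = 310 + 200·1.9355 = 697.11 ms.

697 ms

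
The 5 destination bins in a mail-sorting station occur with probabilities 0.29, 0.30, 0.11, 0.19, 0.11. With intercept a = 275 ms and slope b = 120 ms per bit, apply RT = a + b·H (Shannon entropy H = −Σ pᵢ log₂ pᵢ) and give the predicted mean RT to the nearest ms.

H = 0.29·log₂(1/0.29) + 0.30·log₂(1/0.30) + 0.11·log₂(1/0.11) + 0.19·log₂(1/0.19) + 0.11·log₂(1/0.11) = 2.1948 bits.
RT = 275 + 120 × 2.1948 = 538.38 ms.

538 ms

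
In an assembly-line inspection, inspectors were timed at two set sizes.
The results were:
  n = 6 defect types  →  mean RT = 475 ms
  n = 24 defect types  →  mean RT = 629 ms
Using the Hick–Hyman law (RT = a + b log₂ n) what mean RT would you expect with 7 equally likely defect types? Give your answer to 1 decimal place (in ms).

Solve the two-equation system in a and b:
  b = (629 − 475) / (log₂ 24 − log₂ 6) = 154 / (4.5850 − 2.5850) = 77.000 ms/bit
  a = 475 − 77.000 × 2.5850 = 275.958 ms
Then RT(7) = 275.958 + 77.000 × log₂ 7 = 275.958 + 77.000 × 2.8074 ≈ 492.124 ms.

492.1 ms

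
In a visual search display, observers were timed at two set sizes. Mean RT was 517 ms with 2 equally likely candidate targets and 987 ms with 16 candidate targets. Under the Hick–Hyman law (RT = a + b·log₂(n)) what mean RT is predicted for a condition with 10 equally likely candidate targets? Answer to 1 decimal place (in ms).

Fit slope and intercept:
  b = (987 − 517) / (log₂ 16 − log₂ 2) = 470 / (4 − 1) = 156.667 ms/bit
  a = 517 − 156.667 × 1 = 360.333 ms
Then RT(10) = 360.333 + 156.667 × log₂ 10 = 360.333 + 156.667 × 3.3219 ≈ 880.769 ms.

880.8 ms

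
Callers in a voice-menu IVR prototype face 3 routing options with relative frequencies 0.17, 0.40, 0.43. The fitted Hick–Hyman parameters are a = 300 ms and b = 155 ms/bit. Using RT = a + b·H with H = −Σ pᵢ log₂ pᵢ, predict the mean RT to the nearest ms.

Entropy contributions −pᵢ log₂ pᵢ: 0.4346, 0.5288, 0.5236; sum H = 1.4869 bits.
RT = a + bH = 300 + 155·1.4869 = 530.47 ms.

530 ms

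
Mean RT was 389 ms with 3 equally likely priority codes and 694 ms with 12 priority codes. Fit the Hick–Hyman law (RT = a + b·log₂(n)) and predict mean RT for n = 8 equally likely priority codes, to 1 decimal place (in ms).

RT is linear in log₂ n, so two points fix the line:
  b = (694 − 389) / (log₂ 12 − log₂ 3) = 305 / (3.5850 − 1.5850) = 152.500 ms/bit
  a = 389 − 152.500 × 1.5850 = 147.293 ms
Then RT(8) = 147.293 + 152.500 × log₂ 8 = 147.293 + 152.500 × 3 ≈ 604.793 ms.

604.8 ms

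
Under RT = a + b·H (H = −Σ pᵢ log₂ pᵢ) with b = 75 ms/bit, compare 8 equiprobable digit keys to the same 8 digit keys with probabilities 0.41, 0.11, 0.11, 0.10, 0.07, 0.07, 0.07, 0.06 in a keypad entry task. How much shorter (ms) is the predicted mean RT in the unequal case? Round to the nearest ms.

Equiprobable entropy H₀ = log₂ 8 = 3.0000 bits.
Skewed entropy H = −Σ pᵢ log₂ pᵢ = 2.6093 bits.
ΔRT = b·(H₀ − H) = 75 × 0.3907 = 29.30 ms.

29 ms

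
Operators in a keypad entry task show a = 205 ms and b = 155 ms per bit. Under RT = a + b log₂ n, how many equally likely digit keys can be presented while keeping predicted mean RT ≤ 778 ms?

12

155·log₂ n ≤ 778 − 205 = 573, giving log₂ n ≤ 3.6968 and n ≤ 12.967. The largest whole number is 12.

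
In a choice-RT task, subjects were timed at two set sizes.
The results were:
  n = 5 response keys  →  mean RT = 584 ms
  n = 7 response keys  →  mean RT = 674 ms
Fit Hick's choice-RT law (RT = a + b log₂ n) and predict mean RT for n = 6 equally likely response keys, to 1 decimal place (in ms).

632.8 ms

RT is linear in log₂ n, so two points fix the line:
  b = (674 − 584) / (log₂ 7 − log₂ 5) = 90 / (2.8074 − 2.3219) = 185.404 ms/bit
  a = 584 − 185.404 × 2.3219 = 153.506 ms
Then RT(6) = 153.506 + 185.404 × log₂ 6 = 153.506 + 185.404 × 2.5850 ≈ 632.768 ms.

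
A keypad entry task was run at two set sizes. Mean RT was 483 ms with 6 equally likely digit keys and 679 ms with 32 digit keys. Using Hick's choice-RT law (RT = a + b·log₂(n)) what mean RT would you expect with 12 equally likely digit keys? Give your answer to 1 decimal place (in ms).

RT is linear in log₂ n, so two points fix the line:
  b = (679 − 483) / (log₂ 32 − log₂ 6) = 196 / (5 − 2.5850) = 81.158 ms/bit
  a = 483 − 81.158 × 2.5850 = 273.209 ms
Then RT(12) = 273.209 + 81.158 × log₂ 12 = 273.209 + 81.158 × 3.5850 ≈ 564.158 ms.

564.2 ms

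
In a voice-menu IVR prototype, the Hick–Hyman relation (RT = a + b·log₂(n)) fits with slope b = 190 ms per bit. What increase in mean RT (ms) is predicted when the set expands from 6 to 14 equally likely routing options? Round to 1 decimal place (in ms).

232.3 ms

The intercept a cancels: ΔRT = b·(log₂ n₂ − log₂ n₁) = b·log₂(n₂/n₁).
log₂(14) − log₂(6) = 3.8074 − 2.5850 = 1.2224.
ΔRT = 190 × 1.2224 = 232.255 ms.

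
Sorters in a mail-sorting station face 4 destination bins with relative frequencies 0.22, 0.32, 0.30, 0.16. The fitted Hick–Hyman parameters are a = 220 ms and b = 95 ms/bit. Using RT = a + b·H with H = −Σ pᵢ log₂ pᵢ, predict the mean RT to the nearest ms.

405 ms

H = 0.22·log₂(1/0.22) + 0.32·log₂(1/0.32) + 0.30·log₂(1/0.30) + 0.16·log₂(1/0.16) = 1.9507 bits.
RT = 220 + 95 × 1.9507 = 405.32 ms.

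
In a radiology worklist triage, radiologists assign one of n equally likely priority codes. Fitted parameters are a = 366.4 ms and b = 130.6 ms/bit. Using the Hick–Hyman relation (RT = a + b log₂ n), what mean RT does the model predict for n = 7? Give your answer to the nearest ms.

log₂(7) = 2.8074 bits, so RT = 366.4 + 130.6 × 2.8074 ≈ 733.041 ms.

733 ms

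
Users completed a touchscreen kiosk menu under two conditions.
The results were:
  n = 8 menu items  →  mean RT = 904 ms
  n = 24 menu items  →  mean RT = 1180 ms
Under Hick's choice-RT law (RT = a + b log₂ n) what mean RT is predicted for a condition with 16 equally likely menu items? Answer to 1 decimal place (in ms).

Fit slope and intercept:
  b = (1180 − 904) / (log₂ 24 − log₂ 8) = 276 / (4.5850 − 3) = 174.137 ms/bit
  a = 904 − 174.137 × 3 = 381.590 ms
Then RT(16) = 381.590 + 174.137 × log₂ 16 = 381.590 + 174.137 × 4 ≈ 1078.137 ms.

1078.1 ms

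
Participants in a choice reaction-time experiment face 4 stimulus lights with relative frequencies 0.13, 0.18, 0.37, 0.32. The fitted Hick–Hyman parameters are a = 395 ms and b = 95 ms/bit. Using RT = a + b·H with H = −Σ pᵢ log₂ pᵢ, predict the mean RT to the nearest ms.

Entropy contributions −pᵢ log₂ pᵢ: 0.3826, 0.4453, 0.5307, 0.5260; sum H = 1.8847 bits.
RT = a + bH = 395 + 95·1.8847 = 574.05 ms.

574 ms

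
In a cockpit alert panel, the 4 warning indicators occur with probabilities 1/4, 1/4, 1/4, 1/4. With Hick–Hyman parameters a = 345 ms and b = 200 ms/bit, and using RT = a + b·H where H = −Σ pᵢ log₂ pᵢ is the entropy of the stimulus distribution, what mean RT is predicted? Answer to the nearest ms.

745 ms

Each term −pᵢ log₂ pᵢ: 0.25·2 + 0.25·2 + 0.25·2 + 0.25·2; summed, H = 2.000 bits.
Mean RT = a + bH = 345 + 200·2.000 = 745.00 ms.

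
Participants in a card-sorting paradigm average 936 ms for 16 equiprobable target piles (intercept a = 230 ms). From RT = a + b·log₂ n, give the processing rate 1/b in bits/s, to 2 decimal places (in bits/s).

5.67 bits/s

b = (936 − 230)/log₂ 16 = 706/4 = 176.500 ms per bit = 0.17650 s/bit; the reciprocal is 5.666 bits/s.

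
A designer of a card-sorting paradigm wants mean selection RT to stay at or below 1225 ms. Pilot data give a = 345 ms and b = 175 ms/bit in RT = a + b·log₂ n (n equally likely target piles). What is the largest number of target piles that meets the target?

32

Set 345 + 175·log₂ n ≤ 1225 → log₂ n ≤ (1225 − 345)/175 = 5.0286.
So n ≤ 2^5.0286 = 32.640; the largest integer n is 32.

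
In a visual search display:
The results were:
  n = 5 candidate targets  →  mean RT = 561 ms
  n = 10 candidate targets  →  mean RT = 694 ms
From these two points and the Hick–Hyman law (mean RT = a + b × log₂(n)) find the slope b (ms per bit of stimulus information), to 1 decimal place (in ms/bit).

Slope: b = (694 − 561) / (log₂ 10 − log₂ 5) = 133/1.0000 = 133.000 ms/bit.

133.0 ms/bit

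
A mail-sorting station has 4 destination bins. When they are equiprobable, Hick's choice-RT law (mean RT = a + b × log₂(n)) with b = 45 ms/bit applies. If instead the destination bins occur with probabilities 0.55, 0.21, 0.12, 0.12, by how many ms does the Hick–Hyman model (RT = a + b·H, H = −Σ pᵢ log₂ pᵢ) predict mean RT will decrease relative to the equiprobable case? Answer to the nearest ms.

14 ms

Equiprobable entropy H₀ = log₂ 4 = 2.0000 bits.
Skewed entropy H = −Σ pᵢ log₂ pᵢ = 1.6813 bits.
ΔRT = b·(H₀ − H) = 45 × 0.3187 = 14.34 ms.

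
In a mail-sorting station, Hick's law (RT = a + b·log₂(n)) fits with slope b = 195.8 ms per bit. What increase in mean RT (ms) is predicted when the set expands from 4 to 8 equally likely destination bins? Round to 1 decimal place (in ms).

195.8 ms

The intercept a cancels: ΔRT = b·(log₂ n₂ − log₂ n₁) = b·log₂(n₂/n₁).
log₂(8) − log₂(4) = log₂(8/4) = log₂(2) = 1.
ΔRT = 195.8 × 1.0000 = 195.800 ms.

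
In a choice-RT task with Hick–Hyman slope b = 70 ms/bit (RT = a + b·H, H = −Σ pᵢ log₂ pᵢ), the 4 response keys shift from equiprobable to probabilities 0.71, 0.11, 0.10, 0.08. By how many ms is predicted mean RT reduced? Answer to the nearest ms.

47 ms

The RT saving is b·ΔH. Equiprobable H₀ = log₂(4) = 2.0000 bits; with the given probabilities H = 1.3248 bits.
b·(H₀ − H) = 70 × (2.0000 − 1.3248) = 47.26 ms.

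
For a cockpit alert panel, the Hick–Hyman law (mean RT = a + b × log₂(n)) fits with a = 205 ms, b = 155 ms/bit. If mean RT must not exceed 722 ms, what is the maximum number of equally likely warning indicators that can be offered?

10

Information budget: (722 − 205)/155 = 3.3355 bits, so n ≤ 2^3.3355 = 10.094 → at most 10.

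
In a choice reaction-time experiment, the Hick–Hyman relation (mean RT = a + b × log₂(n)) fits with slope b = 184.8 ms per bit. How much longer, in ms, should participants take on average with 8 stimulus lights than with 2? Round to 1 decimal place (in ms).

Only the slope matters, since a is common to both: ΔRT = b·log₂(n₂/n₁).
log₂(8) − log₂(2) = log₂(8/2) = log₂(4) = 2.
ΔRT = 184.8 × 2.0000 = 369.600 ms.

369.6 ms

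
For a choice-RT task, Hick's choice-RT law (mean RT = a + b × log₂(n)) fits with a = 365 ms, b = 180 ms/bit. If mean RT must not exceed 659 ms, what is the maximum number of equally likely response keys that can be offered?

Set 365 + 180·log₂ n ≤ 659 → log₂ n ≤ (659 − 365)/180 = 1.6333.
So n ≤ 2^1.6333 = 3.102; the largest integer n is 3.

3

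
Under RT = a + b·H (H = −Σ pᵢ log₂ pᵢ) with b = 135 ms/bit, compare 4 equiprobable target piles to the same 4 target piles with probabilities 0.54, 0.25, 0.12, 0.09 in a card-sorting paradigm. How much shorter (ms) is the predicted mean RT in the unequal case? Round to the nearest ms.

Equiprobable entropy H₀ = log₂ 4 = 2.0000 bits.
Skewed entropy H = −Σ pᵢ log₂ pᵢ = 1.6598 bits.
ΔRT = b·(H₀ − H) = 135 × 0.3402 = 45.93 ms.

46 ms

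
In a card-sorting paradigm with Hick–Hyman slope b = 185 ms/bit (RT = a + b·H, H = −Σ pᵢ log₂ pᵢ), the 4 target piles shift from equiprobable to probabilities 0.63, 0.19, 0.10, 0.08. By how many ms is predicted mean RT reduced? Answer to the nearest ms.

93 ms

Equiprobable entropy H₀ = log₂ 4 = 2.0000 bits.
Skewed entropy H = −Σ pᵢ log₂ pᵢ = 1.4989 bits.
ΔRT = b·(H₀ − H) = 185 × 0.5011 = 92.71 ms.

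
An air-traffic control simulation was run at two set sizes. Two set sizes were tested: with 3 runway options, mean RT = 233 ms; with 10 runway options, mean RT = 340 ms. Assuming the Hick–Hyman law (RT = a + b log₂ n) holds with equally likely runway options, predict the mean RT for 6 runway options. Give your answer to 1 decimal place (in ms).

294.6 ms

Solve the two-equation system in a and b:
  b = (340 − 233) / (log₂ 10 − log₂ 3) = 107 / (3.3219 − 1.5850) = 61.602 ms/bit
  a = 233 − 61.602 × 1.5850 = 135.364 ms
Then RT(6) = 135.364 + 61.602 × log₂ 6 = 135.364 + 61.602 × 2.5850 ≈ 294.602 ms.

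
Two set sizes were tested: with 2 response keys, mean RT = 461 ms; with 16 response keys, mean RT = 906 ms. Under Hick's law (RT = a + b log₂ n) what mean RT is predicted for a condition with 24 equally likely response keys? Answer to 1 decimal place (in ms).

992.8 ms

Solve the two-equation system in a and b:
  b = (906 − 461) / (log₂ 16 − log₂ 2) = 445 / (4 − 1) = 148.333 ms/bit
  a = 461 − 148.333 × 1 = 312.667 ms
Then RT(24) = 312.667 + 148.333 × log₂ 24 = 312.667 + 148.333 × 4.5850 ≈ 992.769 ms.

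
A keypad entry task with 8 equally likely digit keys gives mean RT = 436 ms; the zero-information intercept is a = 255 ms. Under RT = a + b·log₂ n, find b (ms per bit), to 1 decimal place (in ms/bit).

60.3 ms/bit

b = (436 − 255) / log₂(8) = 181 / 3 = 60.333 ms/bit.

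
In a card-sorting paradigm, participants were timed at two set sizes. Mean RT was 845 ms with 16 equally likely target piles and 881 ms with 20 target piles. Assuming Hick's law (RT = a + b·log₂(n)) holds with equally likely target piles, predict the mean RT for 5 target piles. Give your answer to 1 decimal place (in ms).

657.3 ms

Solve the two-equation system in a and b:
  b = (881 − 845) / (log₂ 20 − log₂ 16) = 36 / (4.3219 − 4) = 111.826 ms/bit
  a = 845 − 111.826 × 4 = 397.695 ms
Then RT(5) = 397.695 + 111.826 × log₂ 5 = 397.695 + 111.826 × 2.3219 ≈ 657.348 ms.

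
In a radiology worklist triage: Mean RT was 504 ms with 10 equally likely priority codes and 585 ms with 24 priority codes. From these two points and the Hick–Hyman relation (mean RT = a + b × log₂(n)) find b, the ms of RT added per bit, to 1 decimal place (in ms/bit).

64.1 ms/bit

b = (RT₂ − RT₁)/(log₂ n₂ − log₂ n₁) = (585 − 504)/(4.5850 − 3.3219) = 64.131 ms/bit.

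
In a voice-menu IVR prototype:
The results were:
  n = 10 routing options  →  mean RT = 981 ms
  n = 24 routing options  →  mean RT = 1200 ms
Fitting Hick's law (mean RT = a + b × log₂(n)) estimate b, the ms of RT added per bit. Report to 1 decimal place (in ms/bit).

173.4 ms/bit

Slope: b = (1200 − 981) / (log₂ 24 − log₂ 10) = 219/1.2630 = 173.392 ms/bit.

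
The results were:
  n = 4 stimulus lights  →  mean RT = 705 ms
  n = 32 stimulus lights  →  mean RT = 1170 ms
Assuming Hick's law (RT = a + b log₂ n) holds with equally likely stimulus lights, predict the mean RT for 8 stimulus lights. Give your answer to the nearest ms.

860 ms

RT is linear in log₂ n, so two points fix the line:
  b = (1170 − 705) / (log₂ 32 − log₂ 4) = 465 / (5 − 2) = 155 ms/bit
  a = 705 − 155 × 2 = 395 ms
Then RT(8) = 395 + 155 × log₂ 8 = 395 + 155 × 3 ≈ 860.000 ms.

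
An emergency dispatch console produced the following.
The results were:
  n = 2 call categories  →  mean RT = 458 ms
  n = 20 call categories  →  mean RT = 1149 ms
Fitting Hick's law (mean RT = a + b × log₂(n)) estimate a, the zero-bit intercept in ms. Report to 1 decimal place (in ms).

250.0 ms

b = (RT₂ − RT₁)/(log₂ n₂ − log₂ n₁) = (1149 − 458)/(4.3219 − 1) = 208.012 ms/bit.
a = RT₁ − b·log₂ n₁ = 458 − 208.012 × 1 = 249.988 ms.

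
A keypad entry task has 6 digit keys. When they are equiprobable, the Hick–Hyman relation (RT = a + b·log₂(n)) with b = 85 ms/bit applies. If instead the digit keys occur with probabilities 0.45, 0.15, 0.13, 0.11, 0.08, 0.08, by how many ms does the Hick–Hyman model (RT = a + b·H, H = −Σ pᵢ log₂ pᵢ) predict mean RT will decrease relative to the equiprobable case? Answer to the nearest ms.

Equiprobable entropy H₀ = log₂ 6 = 2.5850 bits.
Skewed entropy H = −Σ pᵢ log₂ pᵢ = 2.2449 bits.
ΔRT = b·(H₀ − H) = 85 × 0.3401 = 28.91 ms.

29 ms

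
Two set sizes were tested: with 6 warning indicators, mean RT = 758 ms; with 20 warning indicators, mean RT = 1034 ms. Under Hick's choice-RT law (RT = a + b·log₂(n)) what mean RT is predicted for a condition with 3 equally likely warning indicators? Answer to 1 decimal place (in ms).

599.1 ms

Solve the two-equation system in a and b:
  b = (1034 − 758) / (log₂ 20 − log₂ 6) = 276 / (4.3219 − 2.5850) = 158.898 ms/bit
  a = 758 − 158.898 × 2.5850 = 347.255 ms
Then RT(3) = 347.255 + 158.898 × log₂ 3 = 347.255 + 158.898 × 1.5850 ≈ 599.102 ms.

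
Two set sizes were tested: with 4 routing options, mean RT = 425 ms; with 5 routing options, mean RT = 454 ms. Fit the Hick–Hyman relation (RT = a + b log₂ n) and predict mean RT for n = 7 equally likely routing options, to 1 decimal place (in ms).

497.7 ms

With log₂ n on the abscissa the relation is linear; from the two conditions:
  b = (454 − 425) / (log₂ 5 − log₂ 4) = 29 / (2.3219 − 2) = 90.082 ms/bit
  a = 425 − 90.082 × 2 = 244.836 ms
Then RT(7) = 244.836 + 90.082 × log₂ 7 = 244.836 + 90.082 × 2.8074 ≈ 497.728 ms.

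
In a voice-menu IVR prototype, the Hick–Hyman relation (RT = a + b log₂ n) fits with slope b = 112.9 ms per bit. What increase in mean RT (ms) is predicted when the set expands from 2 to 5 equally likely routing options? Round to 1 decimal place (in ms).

149.2 ms

ΔRT = (a + b log₂ n₂) − (a + b log₂ n₁) = b·(log₂ n₂ − log₂ n₁).
log₂(5) − log₂(2) = 2.3219 − 1 = 1.3219.
ΔRT = 112.9 × 1.3219 = 149.246 ms.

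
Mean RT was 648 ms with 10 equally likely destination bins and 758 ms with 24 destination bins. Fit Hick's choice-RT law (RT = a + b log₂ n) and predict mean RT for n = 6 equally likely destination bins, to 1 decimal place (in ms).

583.8 ms

RT is linear in log₂ n, so two points fix the line:
  b = (758 − 648) / (log₂ 24 − log₂ 10) = 110 / (4.5850 − 3.3219) = 87.092 ms/bit
  a = 648 − 87.092 × 3.3219 = 358.687 ms
Then RT(6) = 358.687 + 87.092 × log₂ 6 = 358.687 + 87.092 × 2.5850 ≈ 583.816 ms.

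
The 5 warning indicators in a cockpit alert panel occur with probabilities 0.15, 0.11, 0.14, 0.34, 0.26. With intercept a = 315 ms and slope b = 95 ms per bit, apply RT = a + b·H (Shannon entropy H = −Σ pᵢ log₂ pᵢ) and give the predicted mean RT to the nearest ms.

H = 0.15·log₂(1/0.15) + 0.11·log₂(1/0.11) + 0.14·log₂(1/0.14) + 0.34·log₂(1/0.34) + 0.26·log₂(1/0.26) = 2.1924 bits.
RT = 315 + 95 × 2.1924 = 523.28 ms.

523 ms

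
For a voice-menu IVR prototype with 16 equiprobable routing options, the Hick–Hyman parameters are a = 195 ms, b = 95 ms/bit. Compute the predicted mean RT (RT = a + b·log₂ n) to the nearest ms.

575 ms

log₂(16) = 4 bits, so RT = 195 + 95 × 4 ≈ 575.000 ms.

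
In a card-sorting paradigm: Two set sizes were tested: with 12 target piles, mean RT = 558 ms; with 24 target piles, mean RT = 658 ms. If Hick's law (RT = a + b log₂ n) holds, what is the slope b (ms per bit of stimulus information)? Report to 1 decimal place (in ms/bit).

100.0 ms/bit

The slope on a log₂ axis is (658 − 558) / (4.5850 − 3.5850) = 100.000 ms/bit.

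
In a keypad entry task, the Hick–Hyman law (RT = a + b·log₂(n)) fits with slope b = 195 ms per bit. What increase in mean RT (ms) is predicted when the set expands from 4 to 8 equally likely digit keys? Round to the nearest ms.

195 ms

The intercept a cancels: ΔRT = b·(log₂ n₂ − log₂ n₁) = b·log₂(n₂/n₁).
log₂(8) − log₂(4) = log₂(8/4) = log₂(2) = 1.
ΔRT = 195 × 1.0000 = 195.000 ms.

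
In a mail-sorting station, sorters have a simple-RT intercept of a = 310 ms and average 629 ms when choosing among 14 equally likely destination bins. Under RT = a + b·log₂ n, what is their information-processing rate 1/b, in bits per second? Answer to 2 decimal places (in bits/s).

Choice component = 629 − 310 = 319 ms over log₂(14) = 3.8074 bits.
b = 319 / 3.8074 = 83.785 ms/bit, so 1/b = 11.935 bits/s.

11.94 bits/s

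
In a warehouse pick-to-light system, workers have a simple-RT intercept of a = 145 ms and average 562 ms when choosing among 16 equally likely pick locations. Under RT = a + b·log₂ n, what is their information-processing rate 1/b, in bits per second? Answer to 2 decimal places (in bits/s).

9.59 bits/s

b = (562 − 145)/log₂ 16 = 417/4 = 104.250 ms per bit = 0.10425 s/bit; the reciprocal is 9.592 bits/s.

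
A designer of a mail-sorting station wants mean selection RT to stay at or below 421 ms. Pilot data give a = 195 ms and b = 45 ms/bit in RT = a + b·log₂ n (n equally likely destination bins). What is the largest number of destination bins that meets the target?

Information budget: (421 − 195)/45 = 5.0222 bits, so n ≤ 2^5.0222 = 32.497 → at most 32.

32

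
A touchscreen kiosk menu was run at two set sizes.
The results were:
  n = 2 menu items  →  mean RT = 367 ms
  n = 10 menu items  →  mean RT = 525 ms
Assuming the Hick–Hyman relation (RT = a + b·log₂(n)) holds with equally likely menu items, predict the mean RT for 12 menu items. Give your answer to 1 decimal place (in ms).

Solve the two-equation system in a and b:
  b = (525 − 367) / (log₂ 10 − log₂ 2) = 158 / (3.3219 − 1) = 68.047 ms/bit
  a = 367 − 68.047 × 1 = 298.953 ms
Then RT(12) = 298.953 + 68.047 × log₂ 12 = 298.953 + 68.047 × 3.5850 ≈ 542.899 ms.

542.9 ms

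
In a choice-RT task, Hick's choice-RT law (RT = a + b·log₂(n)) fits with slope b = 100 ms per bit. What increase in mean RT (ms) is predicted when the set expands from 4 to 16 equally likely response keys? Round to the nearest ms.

ΔRT = (a + b log₂ n₂) − (a + b log₂ n₁) = b·(log₂ n₂ − log₂ n₁).
log₂(16) − log₂(4) = log₂(16/4) = log₂(4) = 2.
ΔRT = 100 × 2.0000 = 200.000 ms.

200 ms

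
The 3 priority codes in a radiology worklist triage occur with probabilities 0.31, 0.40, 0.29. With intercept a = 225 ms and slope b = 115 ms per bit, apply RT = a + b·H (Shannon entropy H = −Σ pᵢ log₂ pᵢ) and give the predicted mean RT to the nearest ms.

406 ms

Entropy contributions −pᵢ log₂ pᵢ: 0.5238, 0.5288, 0.5179; sum H = 1.5705 bits.
RT = a + bH = 225 + 115·1.5705 = 405.60 ms.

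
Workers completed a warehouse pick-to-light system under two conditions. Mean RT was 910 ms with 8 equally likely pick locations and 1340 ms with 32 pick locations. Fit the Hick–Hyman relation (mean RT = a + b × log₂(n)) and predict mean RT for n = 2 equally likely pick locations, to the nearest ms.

Fit slope and intercept:
  b = (1340 − 910) / (log₂ 32 − log₂ 8) = 430 / (5 − 3) = 215 ms/bit
  a = 910 − 215 × 3 = 265 ms
Then RT(2) = 265 + 215 × log₂ 2 = 265 + 215 × 1 ≈ 480.000 ms.

480 ms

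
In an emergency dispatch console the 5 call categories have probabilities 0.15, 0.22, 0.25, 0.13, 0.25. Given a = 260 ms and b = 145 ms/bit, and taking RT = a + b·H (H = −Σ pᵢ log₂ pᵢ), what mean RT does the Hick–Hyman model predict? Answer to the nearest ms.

590 ms

Entropy contributions −pᵢ log₂ pᵢ: 0.4105, 0.4806, 0.5000, 0.3826, 0.5000; sum H = 2.2738 bits.
RT = a + bH = 260 + 145·2.2738 = 589.70 ms.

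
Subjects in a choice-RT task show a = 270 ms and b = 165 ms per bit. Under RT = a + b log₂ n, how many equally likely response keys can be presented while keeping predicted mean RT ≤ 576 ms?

3

Information budget: (576 − 270)/165 = 1.8545 bits, so n ≤ 2^1.8545 = 3.616 → at most 3.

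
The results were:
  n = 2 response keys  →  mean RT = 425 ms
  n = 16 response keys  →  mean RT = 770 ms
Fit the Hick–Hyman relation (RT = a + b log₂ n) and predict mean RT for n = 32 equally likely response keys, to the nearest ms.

885 ms

With log₂ n on the abscissa the relation is linear; from the two conditions:
  b = (770 − 425) / (log₂ 16 − log₂ 2) = 345 / (4 − 1) = 115 ms/bit
  a = 425 − 115 × 1 = 310 ms
Then RT(32) = 310 + 115 × log₂ 32 = 310 + 115 × 5 ≈ 885.000 ms.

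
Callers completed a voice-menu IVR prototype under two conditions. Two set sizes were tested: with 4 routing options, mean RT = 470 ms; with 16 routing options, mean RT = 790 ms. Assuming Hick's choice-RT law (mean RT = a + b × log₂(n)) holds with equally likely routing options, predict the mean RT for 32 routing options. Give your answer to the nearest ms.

With log₂ n on the abscissa the relation is linear; from the two conditions:
  b = (790 − 470) / (log₂ 16 − log₂ 4) = 320 / (4 − 2) = 160 ms/bit
  a = 470 − 160 × 2 = 150 ms
Then RT(32) = 150 + 160 × log₂ 32 = 150 + 160 × 5 ≈ 950.000 ms.

950 ms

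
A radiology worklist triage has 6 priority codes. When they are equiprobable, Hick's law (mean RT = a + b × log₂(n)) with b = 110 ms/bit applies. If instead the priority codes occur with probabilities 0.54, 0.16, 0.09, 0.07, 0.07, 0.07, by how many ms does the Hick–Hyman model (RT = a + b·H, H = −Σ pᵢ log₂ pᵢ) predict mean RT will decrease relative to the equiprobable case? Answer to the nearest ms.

Equiprobable entropy H₀ = log₂ 6 = 2.5850 bits.
Skewed entropy H = −Σ pᵢ log₂ pᵢ = 2.0214 bits.
ΔRT = b·(H₀ − H) = 110 × 0.5636 = 61.99 ms.

62 ms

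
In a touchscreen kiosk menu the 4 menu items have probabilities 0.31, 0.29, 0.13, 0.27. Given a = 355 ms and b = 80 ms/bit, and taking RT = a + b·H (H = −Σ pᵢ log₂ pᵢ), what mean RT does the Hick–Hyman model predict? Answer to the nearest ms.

Entropy contributions −pᵢ log₂ pᵢ: 0.5238, 0.5179, 0.3826, 0.5100; sum H = 1.9344 bits.
RT = a + bH = 355 + 80·1.9344 = 509.75 ms.

510 ms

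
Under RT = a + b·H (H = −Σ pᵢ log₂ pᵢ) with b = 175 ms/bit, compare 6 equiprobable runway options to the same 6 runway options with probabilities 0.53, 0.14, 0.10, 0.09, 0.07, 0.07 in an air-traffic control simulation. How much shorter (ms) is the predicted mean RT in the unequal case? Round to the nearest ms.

91 ms

Equiprobable entropy H₀ = log₂ 6 = 2.5850 bits.
Skewed entropy H = −Σ pᵢ log₂ pᵢ = 2.0645 bits.
ΔRT = b·(H₀ − H) = 175 × 0.5204 = 91.08 ms.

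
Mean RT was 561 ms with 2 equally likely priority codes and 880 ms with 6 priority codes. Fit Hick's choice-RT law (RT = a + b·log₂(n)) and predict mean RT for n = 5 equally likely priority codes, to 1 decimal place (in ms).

827.1 ms

RT is linear in log₂ n, so two points fix the line:
  b = (880 − 561) / (log₂ 6 − log₂ 2) = 319 / (2.5850 − 1) = 201.267 ms/bit
  a = 561 − 201.267 × 1 = 359.733 ms
Then RT(5) = 359.733 + 201.267 × log₂ 5 = 359.733 + 201.267 × 2.3219 ≈ 827.060 ms.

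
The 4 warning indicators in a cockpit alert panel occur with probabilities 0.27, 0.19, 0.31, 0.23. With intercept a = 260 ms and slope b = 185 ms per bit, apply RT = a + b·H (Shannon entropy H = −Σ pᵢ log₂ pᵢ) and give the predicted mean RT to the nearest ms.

H = 0.27·log₂(1/0.27) + 0.19·log₂(1/0.19) + 0.31·log₂(1/0.31) + 0.23·log₂(1/0.23) = 1.9767 bits.
RT = 260 + 185 × 1.9767 = 625.69 ms.

626 ms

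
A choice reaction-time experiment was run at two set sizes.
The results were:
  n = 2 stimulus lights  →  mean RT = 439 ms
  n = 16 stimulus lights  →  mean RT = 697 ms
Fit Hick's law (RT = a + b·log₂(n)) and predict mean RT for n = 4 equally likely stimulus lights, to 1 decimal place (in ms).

With log₂ n on the abscissa the relation is linear; from the two conditions:
  b = (697 − 439) / (log₂ 16 − log₂ 2) = 258 / (4 − 1) = 86.000 ms/bit
  a = 439 − 86.000 × 1 = 353.000 ms
Then RT(4) = 353.000 + 86.000 × log₂ 4 = 353.000 + 86.000 × 2 ≈ 525.000 ms.

525.0 ms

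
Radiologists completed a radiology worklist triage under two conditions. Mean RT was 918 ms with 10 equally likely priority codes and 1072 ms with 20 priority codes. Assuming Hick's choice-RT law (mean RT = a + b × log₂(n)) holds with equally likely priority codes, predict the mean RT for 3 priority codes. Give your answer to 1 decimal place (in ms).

Solve the two-equation system in a and b:
  b = (1072 − 918) / (log₂ 20 − log₂ 10) = 154 / (4.3219 − 3.3219) = 154.000 ms/bit
  a = 918 − 154.000 × 3.3219 = 406.423 ms
Then RT(3) = 406.423 + 154.000 × log₂ 3 = 406.423 + 154.000 × 1.5850 ≈ 650.507 ms.

650.5 ms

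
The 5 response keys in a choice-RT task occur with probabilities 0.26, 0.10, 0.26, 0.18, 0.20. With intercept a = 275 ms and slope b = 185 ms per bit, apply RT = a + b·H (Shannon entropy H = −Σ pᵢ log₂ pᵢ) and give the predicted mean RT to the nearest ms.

692 ms

Entropy contributions −pᵢ log₂ pᵢ: 0.5053, 0.3322, 0.5053, 0.4453, 0.4644; sum H = 2.2525 bits.
RT = a + bH = 275 + 185·2.2525 = 691.71 ms.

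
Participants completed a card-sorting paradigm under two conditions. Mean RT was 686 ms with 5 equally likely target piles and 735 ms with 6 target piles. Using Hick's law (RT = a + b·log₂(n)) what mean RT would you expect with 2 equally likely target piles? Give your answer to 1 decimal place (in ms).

439.7 ms

Solve the two-equation system in a and b:
  b = (735 − 686) / (log₂ 6 − log₂ 5) = 49 / (2.5850 − 2.3219) = 186.287 ms/bit
  a = 686 − 186.287 × 2.3219 = 253.454 ms
Then RT(2) = 253.454 + 186.287 × log₂ 2 = 253.454 + 186.287 × 1 ≈ 439.741 ms.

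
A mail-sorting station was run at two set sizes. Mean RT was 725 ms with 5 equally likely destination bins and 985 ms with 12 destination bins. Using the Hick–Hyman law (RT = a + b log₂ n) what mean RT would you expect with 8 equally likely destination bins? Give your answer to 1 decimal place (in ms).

Fit slope and intercept:
  b = (985 − 725) / (log₂ 12 − log₂ 5) = 260 / (3.5850 − 2.3219) = 205.853 ms/bit
  a = 725 − 205.853 × 2.3219 = 247.023 ms
Then RT(8) = 247.023 + 205.853 × log₂ 8 = 247.023 + 205.853 × 3 ≈ 864.583 ms.

864.6 ms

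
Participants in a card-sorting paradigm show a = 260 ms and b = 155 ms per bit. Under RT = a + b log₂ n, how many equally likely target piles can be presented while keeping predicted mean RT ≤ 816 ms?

155·log₂ n ≤ 816 − 260 = 556, giving log₂ n ≤ 3.5871 and n ≤ 12.018. The largest whole number is 12.

12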